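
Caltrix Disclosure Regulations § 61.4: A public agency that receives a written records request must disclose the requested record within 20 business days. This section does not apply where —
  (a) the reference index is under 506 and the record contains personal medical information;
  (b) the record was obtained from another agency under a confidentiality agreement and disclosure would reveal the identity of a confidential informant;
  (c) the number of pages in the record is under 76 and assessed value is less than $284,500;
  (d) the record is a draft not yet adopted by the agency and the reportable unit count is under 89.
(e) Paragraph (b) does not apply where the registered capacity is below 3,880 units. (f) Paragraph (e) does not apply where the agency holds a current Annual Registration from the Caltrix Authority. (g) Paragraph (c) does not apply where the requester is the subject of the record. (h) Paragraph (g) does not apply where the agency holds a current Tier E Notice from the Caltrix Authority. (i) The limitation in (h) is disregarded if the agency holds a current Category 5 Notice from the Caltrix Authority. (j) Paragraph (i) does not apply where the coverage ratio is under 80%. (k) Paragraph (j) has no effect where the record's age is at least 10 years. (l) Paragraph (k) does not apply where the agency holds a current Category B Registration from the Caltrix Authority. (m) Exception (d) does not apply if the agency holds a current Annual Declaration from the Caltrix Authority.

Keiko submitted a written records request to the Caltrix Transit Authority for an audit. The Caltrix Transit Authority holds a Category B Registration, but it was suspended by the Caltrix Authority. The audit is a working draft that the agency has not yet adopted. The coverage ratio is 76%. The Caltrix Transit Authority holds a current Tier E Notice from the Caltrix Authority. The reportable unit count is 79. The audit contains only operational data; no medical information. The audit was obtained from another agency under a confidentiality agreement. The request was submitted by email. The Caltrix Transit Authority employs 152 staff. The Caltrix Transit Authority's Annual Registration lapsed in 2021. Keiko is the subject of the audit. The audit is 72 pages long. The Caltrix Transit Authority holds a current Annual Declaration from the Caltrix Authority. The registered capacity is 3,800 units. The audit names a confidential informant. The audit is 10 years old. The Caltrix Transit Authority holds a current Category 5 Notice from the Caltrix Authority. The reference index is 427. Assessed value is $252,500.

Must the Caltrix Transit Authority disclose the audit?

Exception (a) requires that the record contains personal medical information; but the audit contains only operational data, so (a) is unavailable.
All of (b)'s requirements are met (the audit was obtained under a confidentiality agreement; the audit names a confidential informant). But applying paragraphs (e)–(f): (e) operates against (b): the registered capacity is 3,800 units, below the 3,880 units limit. (f), which would lift (e), is not triggered — there is no Annual Registration in force. Exception (b) does not apply.
Exception (c) is satisfied on its face — the number of pages in the record is 72, under the 76 limit; assessed value is $252,500, less than the $284,500 limit. However, paragraphs (g)–(l) must be considered: (g) operates — Keiko is the subject of the audit. (h) operates (a current Tier E Notice is held), but is set aside by (i): (i) is triggered — a current Category 5 Notice is held. (j) would limit (i) — the coverage ratio is 76%, under the 80% limit — but (k) sets (j) aside: (k) is engaged — the record's age is 10 years, meeting the 10 years threshold. (l), which would lift (k), is not triggered — the Category B Registration is not current. Exception (c) does not apply.
All of (d)'s requirements are met (the audit is an unadopted draft; the reportable unit count is 79, under the 89 limit). However, paragraph (m) must be considered: (m) operates against (d): a current Annual Declaration is held. So (d) is unavailable.
No exception displaces § 61.4.

Yes — the Caltrix Transit Authority must disclose the audit.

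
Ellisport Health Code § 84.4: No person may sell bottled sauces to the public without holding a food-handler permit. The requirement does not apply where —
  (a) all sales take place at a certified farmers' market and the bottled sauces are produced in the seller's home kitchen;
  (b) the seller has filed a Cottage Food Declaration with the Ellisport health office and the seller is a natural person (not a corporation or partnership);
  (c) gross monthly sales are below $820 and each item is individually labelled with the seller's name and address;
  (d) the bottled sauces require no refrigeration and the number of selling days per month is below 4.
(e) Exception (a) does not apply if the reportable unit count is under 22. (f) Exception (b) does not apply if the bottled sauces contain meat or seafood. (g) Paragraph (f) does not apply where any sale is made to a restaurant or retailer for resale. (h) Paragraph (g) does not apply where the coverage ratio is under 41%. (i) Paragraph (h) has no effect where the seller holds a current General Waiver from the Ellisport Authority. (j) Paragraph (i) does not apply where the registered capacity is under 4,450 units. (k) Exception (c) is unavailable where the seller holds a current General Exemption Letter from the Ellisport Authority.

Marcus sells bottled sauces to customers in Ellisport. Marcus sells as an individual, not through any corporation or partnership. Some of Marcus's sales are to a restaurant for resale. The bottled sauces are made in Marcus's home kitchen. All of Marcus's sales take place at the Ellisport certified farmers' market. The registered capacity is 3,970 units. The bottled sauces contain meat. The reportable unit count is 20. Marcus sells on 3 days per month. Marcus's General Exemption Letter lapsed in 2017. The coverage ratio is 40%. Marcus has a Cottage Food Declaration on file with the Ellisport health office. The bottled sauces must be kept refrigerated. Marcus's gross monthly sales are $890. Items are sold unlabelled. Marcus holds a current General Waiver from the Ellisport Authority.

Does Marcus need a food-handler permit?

Exception (a): all sales are at a certified farmers' market; the bottled sauces are home-kitchen produced — every condition holds. But: (e) operates against (a): the reportable unit count is 20, under the 22 limit. Exception (a) does not apply.
Exception (b)'s conditions are all satisfied: a Cottage Food Declaration is on file; the seller is a natural person. Turning to paragraphs (f)–(j): (f) is triggered — the bottled sauces contain meat. (g) would limit (f) — some sales are to a restaurant for resale — but (h) sets (g) aside: (h) operates against (g): the coverage ratio is 40%, under the 41% limit. (i) is engaged (a current General Waiver is held), but is displaced by (j): (j) operates against (i): the registered capacity is 3,970 units, under the 4,450 units limit. (b) is therefore removed.
Exception (c) fails — gross monthly sales are $890, not below $820.
Exception (d) does not apply: the bottled sauces require refrigeration.
Every exception is unavailable, so the rule governs.

Yes — Marcus must hold a food-handler permit.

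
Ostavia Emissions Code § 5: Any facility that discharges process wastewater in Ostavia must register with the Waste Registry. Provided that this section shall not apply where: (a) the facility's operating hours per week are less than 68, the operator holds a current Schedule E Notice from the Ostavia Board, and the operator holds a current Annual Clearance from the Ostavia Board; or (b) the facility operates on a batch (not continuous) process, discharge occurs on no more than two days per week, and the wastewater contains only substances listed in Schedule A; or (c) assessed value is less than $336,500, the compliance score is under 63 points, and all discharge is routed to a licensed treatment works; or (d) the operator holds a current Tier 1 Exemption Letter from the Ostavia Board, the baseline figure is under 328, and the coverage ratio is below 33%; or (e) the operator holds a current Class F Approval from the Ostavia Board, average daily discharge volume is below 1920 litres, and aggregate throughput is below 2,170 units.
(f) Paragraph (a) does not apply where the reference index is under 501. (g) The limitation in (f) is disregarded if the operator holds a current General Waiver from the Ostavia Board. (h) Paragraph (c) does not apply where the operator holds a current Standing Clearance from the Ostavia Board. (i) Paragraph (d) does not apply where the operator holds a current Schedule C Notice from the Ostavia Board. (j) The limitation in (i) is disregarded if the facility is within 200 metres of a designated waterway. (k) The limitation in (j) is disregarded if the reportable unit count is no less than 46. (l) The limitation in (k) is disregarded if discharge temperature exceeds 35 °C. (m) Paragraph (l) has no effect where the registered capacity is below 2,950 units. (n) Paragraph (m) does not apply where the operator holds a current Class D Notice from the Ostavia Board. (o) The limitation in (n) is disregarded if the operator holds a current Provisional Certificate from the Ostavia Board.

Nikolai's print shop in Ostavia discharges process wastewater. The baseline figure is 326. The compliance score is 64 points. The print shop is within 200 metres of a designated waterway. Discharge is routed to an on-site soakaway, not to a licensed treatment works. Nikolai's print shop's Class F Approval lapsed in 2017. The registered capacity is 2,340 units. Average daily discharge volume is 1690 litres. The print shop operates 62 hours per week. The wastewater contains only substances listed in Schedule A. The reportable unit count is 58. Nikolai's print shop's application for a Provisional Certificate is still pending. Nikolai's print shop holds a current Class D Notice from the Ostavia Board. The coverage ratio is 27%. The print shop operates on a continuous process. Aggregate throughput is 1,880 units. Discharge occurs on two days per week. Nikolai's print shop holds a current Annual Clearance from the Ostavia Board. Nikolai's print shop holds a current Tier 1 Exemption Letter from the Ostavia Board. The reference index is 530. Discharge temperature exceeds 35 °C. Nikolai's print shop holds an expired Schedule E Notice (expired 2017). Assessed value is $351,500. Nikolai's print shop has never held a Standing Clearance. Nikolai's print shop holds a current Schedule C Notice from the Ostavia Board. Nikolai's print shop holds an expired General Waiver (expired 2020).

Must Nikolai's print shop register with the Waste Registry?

No — exception (d) applies; Nikolai's print shop is not required to register with the Waste Registry.

Exception (a) fails — the Schedule E Notice is not current.
Exception (b) fails — the facility operates on a continuous process.
Exception (c) fails — assessed value is $351,500, not less than $336,500.
Exception (d): a current Tier 1 Exemption Letter is held; the baseline figure is 326, under the 328 limit; the coverage ratio is 27%, below the 33% limit — every condition holds. Under paragraphs (i)–(o): (i) is triggered (a current Schedule C Notice is held), but is itself disapplied by (j): (j) operates against (i): the print shop is within 200 m of a designated waterway. (k) operates (the reportable unit count is 58, meeting the 46 threshold), but yields to (l): (l) is engaged — discharge temperature exceeds 35 °C. (m) would limit (l) — the registered capacity is 2,340 units, below the 2,950 units limit — but (n) sets (m) aside: (n) operates against (m): a current Class D Notice is held. (o), which would lift (n), does not operate here — no current Provisional Certificate is held. Exception (d) stands.
Exception (e) requires that the operator holds a current Class F Approval from the Ostavia Board; but no current Class F Approval is held, so (e) is unavailable.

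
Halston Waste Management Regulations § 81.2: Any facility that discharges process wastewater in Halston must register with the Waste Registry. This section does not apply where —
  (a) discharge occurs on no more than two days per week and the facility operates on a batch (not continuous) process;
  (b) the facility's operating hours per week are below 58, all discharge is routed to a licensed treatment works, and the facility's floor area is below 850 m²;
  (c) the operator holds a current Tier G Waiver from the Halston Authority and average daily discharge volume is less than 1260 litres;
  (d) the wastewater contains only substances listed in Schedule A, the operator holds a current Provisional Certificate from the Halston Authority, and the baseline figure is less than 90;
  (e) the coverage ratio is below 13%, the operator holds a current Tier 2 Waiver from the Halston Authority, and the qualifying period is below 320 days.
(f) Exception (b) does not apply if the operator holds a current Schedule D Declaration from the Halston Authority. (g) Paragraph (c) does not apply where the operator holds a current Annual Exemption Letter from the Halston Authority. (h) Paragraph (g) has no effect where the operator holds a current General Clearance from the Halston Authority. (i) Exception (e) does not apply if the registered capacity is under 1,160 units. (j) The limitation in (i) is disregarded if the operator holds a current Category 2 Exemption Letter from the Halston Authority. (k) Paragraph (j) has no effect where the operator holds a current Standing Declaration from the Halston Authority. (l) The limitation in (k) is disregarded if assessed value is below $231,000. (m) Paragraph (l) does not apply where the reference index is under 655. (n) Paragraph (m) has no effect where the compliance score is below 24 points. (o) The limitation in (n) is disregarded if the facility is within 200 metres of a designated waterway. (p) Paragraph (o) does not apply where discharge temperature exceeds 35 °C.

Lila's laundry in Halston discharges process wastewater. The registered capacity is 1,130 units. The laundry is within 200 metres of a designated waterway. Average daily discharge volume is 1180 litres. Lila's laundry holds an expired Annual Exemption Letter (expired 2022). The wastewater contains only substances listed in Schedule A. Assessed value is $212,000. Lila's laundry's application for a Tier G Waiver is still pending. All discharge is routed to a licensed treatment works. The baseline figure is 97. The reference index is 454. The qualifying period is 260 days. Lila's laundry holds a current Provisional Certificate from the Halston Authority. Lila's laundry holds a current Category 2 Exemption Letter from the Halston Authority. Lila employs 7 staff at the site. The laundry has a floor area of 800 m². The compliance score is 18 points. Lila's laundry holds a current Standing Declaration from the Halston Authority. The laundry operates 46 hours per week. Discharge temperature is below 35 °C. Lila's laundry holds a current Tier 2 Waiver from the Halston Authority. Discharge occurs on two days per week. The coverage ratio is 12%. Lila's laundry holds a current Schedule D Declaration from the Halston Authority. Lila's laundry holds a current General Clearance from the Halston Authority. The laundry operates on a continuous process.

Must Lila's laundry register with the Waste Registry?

Exception (a) does not apply: the facility operates on a continuous process.
Exception (b) is satisfied on its face — the facility's operating hours per week are 46, below the 58 limit; discharge is routed to a licensed treatment works; the facility's floor area is 800 m², below the 850 m² limit. However, paragraph (f) must be considered: (f) applies — a current Schedule D Declaration is held. (b) is therefore removed.
Exception (c) fails — there is no Tier G Waiver in force.
Exception (d) does not apply: the baseline figure is 97, not less than 90.
Exception (e) is satisfied on its face — the coverage ratio is 12%, below the 13% limit; a current Tier 2 Waiver is held; the qualifying period is 260 days, below the 320 days limit. But: (i) applies — the registered capacity is 1,130 units, under the 1,160 units limit. (j) applies (a current Category 2 Exemption Letter is held), but is set aside by (k): (k) operates — a current Standing Declaration is held. (l) would limit (k) — assessed value is $212,000, below the $231,000 limit — but (m) sets (l) aside: (m) operates against (l): the reference index is 454, under the 655 limit. (n) is triggered (the compliance score is 18 points, below the 24 points limit), but is displaced by (o): (o) operates against (n): the laundry is within 200 m of a designated waterway. (p), which would lift (o), is not engaged — discharge temperature is below 35 °C. So (e) is unavailable.
Every exception is unavailable, so the rule governs.

Yes — Lila's laundry must register with the Waste Registry.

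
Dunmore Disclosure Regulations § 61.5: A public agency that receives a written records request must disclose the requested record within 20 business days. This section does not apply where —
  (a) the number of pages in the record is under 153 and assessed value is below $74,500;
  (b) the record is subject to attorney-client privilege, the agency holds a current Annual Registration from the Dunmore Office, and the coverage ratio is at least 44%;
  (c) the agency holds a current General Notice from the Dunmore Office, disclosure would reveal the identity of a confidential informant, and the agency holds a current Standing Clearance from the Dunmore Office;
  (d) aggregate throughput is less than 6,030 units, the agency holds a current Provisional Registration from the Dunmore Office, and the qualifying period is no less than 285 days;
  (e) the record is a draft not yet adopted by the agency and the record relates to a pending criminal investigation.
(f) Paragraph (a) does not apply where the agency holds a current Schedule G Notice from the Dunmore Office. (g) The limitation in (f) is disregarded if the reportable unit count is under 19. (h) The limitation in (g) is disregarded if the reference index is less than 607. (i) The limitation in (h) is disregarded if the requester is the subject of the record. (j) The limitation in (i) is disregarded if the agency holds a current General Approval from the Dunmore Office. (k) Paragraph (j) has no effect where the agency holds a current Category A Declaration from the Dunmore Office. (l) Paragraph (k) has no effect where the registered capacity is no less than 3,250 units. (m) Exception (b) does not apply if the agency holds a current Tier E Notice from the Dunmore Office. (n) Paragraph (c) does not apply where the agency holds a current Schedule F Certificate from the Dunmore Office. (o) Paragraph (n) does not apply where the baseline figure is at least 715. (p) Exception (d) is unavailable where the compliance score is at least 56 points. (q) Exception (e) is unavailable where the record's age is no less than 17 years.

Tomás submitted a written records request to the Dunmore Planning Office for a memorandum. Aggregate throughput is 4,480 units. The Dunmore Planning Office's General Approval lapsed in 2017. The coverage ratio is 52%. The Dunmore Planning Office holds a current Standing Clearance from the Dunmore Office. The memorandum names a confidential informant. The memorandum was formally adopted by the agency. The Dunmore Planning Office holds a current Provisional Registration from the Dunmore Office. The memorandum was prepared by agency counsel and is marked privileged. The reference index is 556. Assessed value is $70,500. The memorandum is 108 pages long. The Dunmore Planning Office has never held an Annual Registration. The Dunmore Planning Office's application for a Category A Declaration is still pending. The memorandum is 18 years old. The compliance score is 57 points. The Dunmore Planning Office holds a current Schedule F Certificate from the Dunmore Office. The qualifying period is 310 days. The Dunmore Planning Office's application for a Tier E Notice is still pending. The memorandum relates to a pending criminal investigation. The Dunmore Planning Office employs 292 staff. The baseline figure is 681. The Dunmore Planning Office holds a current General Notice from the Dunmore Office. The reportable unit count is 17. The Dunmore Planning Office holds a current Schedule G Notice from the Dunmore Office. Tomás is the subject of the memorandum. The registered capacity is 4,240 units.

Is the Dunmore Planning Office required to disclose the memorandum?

Exception (a) is satisfied on its face — the number of pages in the record is 108, under the 153 limit; assessed value is $70,500, below the $74,500 limit. As to paragraphs (f)–(l): (f) would limit (a) — a current Schedule G Notice is held — but (g) sets (f) aside: (g) operates — the reportable unit count is 17, under the 19 limit. (h) is engaged (the reference index is 556, less than the 607 limit), but is displaced by (i): (i) is triggered — Tomás is the subject of the memorandum. (j) does not operate here (the General Approval is not current), so (i) stands. Exception (a) stands.
Exception (b) does not apply: the Annual Registration is not current.
Exception (c)'s conditions are all satisfied: a current General Notice is held; the memorandum names a confidential informant; a current Standing Clearance is held. But: (n) operates against (c): a current Schedule F Certificate is held. (o), which would lift (n), is not triggered — the baseline figure is 681, short of 715. So (c) is unavailable.
Exception (d)'s conditions are all satisfied: aggregate throughput is 4,480 units, less than the 6,030 units limit; a current Provisional Registration is held; the qualifying period is 310 days, meeting the 285 days threshold. However, paragraph (p) must be considered: (p) operates against (d): the compliance score is 57 points, meeting the 56 points threshold. (d) is therefore removed.
Exception (e) does not apply: the memorandum has been formally adopted.

No — exception (a) applies; the Dunmore Planning Office is not required to disclose the memorandum.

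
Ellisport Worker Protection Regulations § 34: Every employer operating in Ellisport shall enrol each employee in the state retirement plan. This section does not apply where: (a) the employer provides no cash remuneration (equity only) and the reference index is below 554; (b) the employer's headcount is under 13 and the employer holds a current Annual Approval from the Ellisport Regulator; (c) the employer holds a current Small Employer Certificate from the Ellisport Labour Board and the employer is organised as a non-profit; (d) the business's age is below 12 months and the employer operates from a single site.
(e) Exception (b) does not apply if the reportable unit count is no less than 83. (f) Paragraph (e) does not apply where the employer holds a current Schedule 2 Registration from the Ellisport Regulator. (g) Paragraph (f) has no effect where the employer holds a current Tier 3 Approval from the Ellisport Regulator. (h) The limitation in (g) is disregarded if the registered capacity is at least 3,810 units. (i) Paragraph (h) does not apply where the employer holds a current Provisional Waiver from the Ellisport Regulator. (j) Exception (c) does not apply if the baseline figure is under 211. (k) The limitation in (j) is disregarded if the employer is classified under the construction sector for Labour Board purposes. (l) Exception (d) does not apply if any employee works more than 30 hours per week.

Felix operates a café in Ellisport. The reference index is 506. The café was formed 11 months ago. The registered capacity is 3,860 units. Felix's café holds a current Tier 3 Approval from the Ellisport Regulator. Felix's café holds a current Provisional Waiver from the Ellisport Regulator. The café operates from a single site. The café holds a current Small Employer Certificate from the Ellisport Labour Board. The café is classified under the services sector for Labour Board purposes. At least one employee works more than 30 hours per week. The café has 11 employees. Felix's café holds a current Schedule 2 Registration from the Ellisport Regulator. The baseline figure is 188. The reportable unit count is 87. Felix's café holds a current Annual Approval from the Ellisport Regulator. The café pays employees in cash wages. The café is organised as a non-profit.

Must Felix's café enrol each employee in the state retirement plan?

Yes — Felix's café must enrol each employee in the state retirement plan.

Exception (a) fails — employees are paid cash wages.
Exception (b)'s conditions are all satisfied: the employer's headcount is 11, under the 13 limit; a current Annual Approval is held. Turning to paragraphs (e)–(i): (e) is triggered — the reportable unit count is 87, meeting the 83 threshold. (f) would limit (e) — a current Schedule 2 Registration is held — but (g) sets (f) aside: (g) operates against (f): a current Tier 3 Approval is held. (h) operates (the registered capacity is 3,860 units, meeting the 3,810 units threshold), but is set aside by (i): (i) operates against (h): a current Provisional Waiver is held. So (b) is unavailable.
Exception (c)'s conditions are all satisfied: a current Small Employer Certificate is held; the employer is a non-profit. But: (j) is triggered — the baseline figure is 188, under the 211 limit. (k), which would lift (j), is not triggered — the café is classified under the services sector. Exception (c) does not apply.
Exception (d) is satisfied on its face — the business's age is 11 months, below the 12 months limit; the employer operates from a single site. However, paragraph (l) must be considered: (l) applies — at least one employee exceeds 30 hours/week. Exception (d) does not apply.
None of the exceptions is available; § 34 applies in full.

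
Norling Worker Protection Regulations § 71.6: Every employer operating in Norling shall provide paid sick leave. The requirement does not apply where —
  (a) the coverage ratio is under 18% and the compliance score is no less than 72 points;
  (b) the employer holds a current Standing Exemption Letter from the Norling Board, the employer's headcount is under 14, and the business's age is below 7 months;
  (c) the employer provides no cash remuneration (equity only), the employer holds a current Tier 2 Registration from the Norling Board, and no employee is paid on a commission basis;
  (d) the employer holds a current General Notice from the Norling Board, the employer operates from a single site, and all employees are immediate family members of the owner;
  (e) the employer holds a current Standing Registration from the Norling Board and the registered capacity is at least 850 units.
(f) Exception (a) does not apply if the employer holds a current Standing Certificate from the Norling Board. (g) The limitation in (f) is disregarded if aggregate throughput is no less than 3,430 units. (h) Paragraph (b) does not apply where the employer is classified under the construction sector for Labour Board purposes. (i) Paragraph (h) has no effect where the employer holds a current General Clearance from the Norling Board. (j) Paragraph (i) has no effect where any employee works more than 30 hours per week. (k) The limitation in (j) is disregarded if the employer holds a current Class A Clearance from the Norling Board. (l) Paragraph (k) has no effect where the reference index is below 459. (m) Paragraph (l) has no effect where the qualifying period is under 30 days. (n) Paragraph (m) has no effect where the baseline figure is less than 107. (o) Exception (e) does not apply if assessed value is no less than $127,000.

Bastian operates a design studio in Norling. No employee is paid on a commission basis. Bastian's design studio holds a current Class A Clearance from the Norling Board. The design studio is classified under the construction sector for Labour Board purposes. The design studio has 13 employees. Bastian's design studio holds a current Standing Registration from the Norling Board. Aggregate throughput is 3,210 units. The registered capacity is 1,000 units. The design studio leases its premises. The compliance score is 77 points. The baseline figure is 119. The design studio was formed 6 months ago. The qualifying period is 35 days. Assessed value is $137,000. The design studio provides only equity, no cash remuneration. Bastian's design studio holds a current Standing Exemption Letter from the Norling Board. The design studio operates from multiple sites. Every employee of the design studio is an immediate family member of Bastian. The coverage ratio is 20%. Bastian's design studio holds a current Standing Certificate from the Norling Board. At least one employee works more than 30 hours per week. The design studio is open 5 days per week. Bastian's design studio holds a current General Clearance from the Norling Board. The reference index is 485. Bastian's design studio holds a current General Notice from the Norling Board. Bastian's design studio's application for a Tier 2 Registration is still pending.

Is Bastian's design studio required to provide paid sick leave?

Exception (a) fails — the coverage ratio is 20%, not under 18%.
Exception (b) is satisfied on its face — a current Standing Exemption Letter is held; the employer's headcount is 13, under the 14 limit; the business's age is 6 months, below the 7 months limit. Applying paragraphs (h)–(n): (h) would limit (b) — the design studio is classified under the construction sector — but (i) sets (h) aside: (i) operates against (h): a current General Clearance is held. (j) would limit (i) — at least one employee exceeds 30 hours/week — but (k) sets (j) aside: (k) operates — a current Class A Clearance is held. (l) is not triggered (the reference index is 485, not below 459), so (k) stands. (b) remains available.
Exception (c) does not apply: there is no Tier 2 Registration in force.
Exception (d) does not apply: the employer operates from multiple sites.
Exception (e)'s conditions are all satisfied: a current Standing Registration is held; the registered capacity is 1,000 units, meeting the 850 units threshold. But applying paragraph (o): (o) operates against (e): assessed value is $137,000, meeting the $127,000 threshold. Exception (e) does not apply.

No — exception (b) applies; Bastian's design studio is not required to provide paid sick leave.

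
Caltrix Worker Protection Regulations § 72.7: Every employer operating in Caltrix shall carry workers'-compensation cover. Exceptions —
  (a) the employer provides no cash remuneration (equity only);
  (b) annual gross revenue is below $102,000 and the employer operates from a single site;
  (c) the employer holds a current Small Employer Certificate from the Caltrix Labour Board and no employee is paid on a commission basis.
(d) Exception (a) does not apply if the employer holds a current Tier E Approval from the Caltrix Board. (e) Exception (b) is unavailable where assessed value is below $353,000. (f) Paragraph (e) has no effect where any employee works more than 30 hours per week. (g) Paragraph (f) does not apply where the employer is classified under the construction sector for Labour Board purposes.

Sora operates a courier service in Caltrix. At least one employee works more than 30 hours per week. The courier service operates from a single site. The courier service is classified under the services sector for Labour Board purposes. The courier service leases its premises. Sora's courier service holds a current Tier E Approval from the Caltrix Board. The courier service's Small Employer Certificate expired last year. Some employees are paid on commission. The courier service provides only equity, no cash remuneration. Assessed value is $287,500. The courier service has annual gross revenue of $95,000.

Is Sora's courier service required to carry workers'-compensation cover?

Exception (a)'s conditions are all satisfied: remuneration is equity-only. But applying paragraph (d): (d) operates against (a): a current Tier E Approval is held. So (a) is unavailable.
Exception (b) is satisfied on its face — annual gross revenue is $95,000, below the $102,000 limit; the employer operates from a single site. Under paragraphs (e)–(g): (e) applies (assessed value is $287,500, below the $353,000 limit), but is set aside by (f): (f) operates against (e): at least one employee exceeds 30 hours/week. (g), which would lift (f), is not triggered — the courier service is classified under the services sector. Exception (b) stands.
Exception (c) requires that the employer holds a current Small Employer Certificate from the Caltrix Labour Board; but the Small Employer Certificate has expired, so (c) is unavailable.

No — exception (b) applies; Sora's courier service is not required to carry workers'-compensation cover.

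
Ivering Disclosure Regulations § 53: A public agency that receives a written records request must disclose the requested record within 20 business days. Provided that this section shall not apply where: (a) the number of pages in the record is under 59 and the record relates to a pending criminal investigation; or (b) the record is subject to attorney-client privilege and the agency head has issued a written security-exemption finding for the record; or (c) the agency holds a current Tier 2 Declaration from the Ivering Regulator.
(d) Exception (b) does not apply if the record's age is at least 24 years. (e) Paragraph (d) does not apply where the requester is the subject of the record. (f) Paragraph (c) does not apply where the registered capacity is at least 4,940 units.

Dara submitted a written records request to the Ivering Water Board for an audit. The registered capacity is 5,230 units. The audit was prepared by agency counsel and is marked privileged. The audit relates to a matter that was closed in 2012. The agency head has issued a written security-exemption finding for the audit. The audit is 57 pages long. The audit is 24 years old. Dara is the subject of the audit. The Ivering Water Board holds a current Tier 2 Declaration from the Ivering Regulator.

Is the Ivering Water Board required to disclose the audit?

No — exception (b) applies; the Ivering Water Board is not required to disclose the audit.

Exception (a) does not apply: the audit relates to a closed matter.
Exception (b)'s conditions are all satisfied: the audit is privileged; a written security-exemption finding has been issued. Under paragraphs (d)–(e): (d) is triggered (the record's age is 24 years, meeting the 24 years threshold), but is set aside by (e): (e) operates against (d): Dara is the subject of the audit. Exception (b) stands.
Exception (c)'s conditions are all satisfied: a current Tier 2 Declaration is held. However, paragraph (f) must be considered: (f) operates — the registered capacity is 5,230 units, meeting the 4,940 units threshold. So (c) is unavailable.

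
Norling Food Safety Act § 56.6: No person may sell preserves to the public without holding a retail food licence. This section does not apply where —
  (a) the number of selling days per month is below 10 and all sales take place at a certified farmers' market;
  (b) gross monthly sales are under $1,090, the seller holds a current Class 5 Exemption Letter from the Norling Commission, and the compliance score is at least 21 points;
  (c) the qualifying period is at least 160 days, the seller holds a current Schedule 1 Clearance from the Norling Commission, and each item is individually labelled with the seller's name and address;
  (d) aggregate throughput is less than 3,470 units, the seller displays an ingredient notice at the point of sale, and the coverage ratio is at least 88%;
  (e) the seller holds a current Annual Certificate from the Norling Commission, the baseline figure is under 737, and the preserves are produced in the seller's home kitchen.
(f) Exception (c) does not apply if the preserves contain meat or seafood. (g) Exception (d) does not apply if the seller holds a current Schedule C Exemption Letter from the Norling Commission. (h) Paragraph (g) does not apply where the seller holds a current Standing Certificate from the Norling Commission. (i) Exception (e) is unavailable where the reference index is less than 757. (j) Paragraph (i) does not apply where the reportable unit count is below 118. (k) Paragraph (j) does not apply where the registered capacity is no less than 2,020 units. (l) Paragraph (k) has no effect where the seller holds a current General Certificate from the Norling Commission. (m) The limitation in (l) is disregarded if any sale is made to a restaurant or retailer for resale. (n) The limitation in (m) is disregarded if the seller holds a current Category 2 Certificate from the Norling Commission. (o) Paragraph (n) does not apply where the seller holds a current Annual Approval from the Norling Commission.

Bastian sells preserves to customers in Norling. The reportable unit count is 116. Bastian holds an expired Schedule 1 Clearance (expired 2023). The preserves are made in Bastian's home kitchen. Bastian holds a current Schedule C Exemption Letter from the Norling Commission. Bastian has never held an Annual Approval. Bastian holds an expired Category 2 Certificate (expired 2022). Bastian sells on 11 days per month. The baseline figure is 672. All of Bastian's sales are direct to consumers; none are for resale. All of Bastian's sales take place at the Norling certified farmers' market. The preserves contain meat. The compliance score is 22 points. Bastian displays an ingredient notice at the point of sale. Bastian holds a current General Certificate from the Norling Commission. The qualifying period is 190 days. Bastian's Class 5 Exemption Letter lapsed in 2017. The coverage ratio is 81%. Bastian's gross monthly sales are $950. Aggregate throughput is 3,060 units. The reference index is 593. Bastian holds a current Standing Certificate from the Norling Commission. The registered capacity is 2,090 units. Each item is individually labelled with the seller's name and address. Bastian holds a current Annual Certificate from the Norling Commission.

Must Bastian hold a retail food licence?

Exception (a) requires that the number of selling days per month is below 10; but the number of selling days per month is 11, not below 10, so (a) is unavailable.
Exception (b) requires that the seller holds a current Class 5 Exemption Letter from the Norling Commission; but there is no Class 5 Exemption Letter in force, so (b) is unavailable.
Exception (c) does not apply: no current Schedule 1 Clearance is held.
Exception (d) fails — the coverage ratio is 81%, short of 88%.
Exception (e)'s conditions are all satisfied: a current Annual Certificate is held; the baseline figure is 672, under the 737 limit; the preserves are home-kitchen produced. As to paragraphs (i)–(o): (i) would limit (e) — the reference index is 593, less than the 757 limit — but (j) sets (i) aside: (j) operates against (i): the reportable unit count is 116, below the 118 limit. (k) would limit (j) — the registered capacity is 2,090 units, meeting the 2,020 units threshold — but (l) sets (k) aside: (l) operates against (k): a current General Certificate is held. (m) is not triggered (no sales are for resale), so (l) stands. So (e) applies.

No — exception (e) applies; Bastian is not required to hold a retail food licence.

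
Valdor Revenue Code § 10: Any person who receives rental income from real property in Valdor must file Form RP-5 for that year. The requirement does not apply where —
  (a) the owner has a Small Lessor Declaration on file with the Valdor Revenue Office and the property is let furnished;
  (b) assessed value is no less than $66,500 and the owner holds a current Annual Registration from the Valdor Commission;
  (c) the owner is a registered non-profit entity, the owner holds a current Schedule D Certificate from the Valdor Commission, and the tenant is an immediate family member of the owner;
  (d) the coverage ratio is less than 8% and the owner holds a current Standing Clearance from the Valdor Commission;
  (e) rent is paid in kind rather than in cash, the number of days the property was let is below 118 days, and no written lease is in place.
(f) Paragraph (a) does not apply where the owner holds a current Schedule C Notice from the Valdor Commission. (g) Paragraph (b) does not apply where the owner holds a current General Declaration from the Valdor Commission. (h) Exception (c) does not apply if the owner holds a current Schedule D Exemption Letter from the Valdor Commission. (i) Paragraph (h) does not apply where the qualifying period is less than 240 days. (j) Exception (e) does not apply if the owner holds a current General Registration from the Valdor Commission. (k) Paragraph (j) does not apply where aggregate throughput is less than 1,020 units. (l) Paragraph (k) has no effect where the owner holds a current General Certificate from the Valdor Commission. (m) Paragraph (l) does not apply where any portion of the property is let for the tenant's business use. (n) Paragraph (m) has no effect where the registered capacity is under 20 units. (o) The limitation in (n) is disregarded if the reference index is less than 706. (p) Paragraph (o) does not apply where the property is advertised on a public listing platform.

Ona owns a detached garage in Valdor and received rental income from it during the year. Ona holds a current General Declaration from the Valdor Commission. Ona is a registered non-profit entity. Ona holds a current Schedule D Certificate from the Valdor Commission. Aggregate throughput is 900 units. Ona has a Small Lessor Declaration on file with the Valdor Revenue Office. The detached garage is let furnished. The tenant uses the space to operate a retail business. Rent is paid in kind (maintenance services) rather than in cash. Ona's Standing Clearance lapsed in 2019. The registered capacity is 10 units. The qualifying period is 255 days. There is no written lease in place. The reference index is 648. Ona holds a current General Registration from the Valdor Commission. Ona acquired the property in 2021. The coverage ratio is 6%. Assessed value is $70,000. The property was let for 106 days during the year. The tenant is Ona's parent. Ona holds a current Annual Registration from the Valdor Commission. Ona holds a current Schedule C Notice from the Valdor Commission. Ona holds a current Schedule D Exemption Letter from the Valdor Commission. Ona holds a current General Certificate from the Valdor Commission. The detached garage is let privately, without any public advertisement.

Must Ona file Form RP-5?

All of (a)'s requirements are met (a Small Lessor Declaration is on file; the property is let furnished). But: (f) is engaged — a current Schedule C Notice is held. (a) is therefore removed.
Exception (b)'s conditions are all satisfied: assessed value is $70,000, meeting the $66,500 threshold; a current Annual Registration is held. But applying paragraph (g): (g) operates — a current General Declaration is held. So (b) is unavailable.
Exception (c): Ona is a registered non-profit; a current Schedule D Certificate is held; the tenant is an immediate family member — every condition holds. Turning to paragraphs (h)–(i): (h) is triggered — a current Schedule D Exemption Letter is held. (i), which would lift (h), is not engaged — the qualifying period is 255 days, not less than 240 days. (c) is therefore removed.
Exception (d) fails — no current Standing Clearance is held.
All of (e)'s requirements are met (rent is paid in kind; the number of days the property was let is 106 days, below the 118 days limit; there is no written lease). Applying paragraphs (j)–(p): (j) operates (a current General Registration is held), but is itself disapplied by (k): (k) operates against (j): aggregate throughput is 900 units, less than the 1,020 units limit. (l) would limit (k) — a current General Certificate is held — but (m) sets (l) aside: (m) operates against (l): the space is let for business use. (n) would limit (m) — the registered capacity is 10 units, under the 20 units limit — but (o) sets (n) aside: (o) operates — the reference index is 648, less than the 706 limit. (p), which would lift (o), does not operate here — the property is let privately without advertisement. So (e) applies.

No — exception (e) applies; Ona is not required to file Form RP-5.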